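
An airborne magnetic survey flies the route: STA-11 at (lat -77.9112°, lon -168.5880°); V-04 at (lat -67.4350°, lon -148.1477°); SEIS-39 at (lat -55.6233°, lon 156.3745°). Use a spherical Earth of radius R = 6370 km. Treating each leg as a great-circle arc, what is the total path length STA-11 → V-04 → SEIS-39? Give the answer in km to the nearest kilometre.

STA-11→V-04: c = 0.208847 rad, d = 1330.36 km
V-04→SEIS-39: c = 0.484411 rad, d = 3085.70 km
Total = 1330.36 + 3085.70 = 4416.06 km

4416 km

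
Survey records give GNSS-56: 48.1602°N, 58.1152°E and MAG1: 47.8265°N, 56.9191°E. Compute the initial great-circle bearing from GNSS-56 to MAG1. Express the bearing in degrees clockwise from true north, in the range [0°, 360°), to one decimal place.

247.8°

Δλ = -1.1961°
y = sin Δλ · cos φ₂ = -0.014015
x = cos φ₁ sin φ₂ − sin φ₁ cos φ₂ cos Δλ = -0.005715
θ = atan2(y, x) = -112.1856° → 247.8144° (mod 360°)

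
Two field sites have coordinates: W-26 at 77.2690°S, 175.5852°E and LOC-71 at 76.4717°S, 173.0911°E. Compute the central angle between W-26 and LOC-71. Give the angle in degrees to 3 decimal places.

0.978°

Δφ = 0.7973°,  Δλ = -2.4941°
a = sin²(Δφ/2) + cos φ₁ cos φ₂ sin²(Δλ/2) = 0.000073
c = 2·arcsin(√a) = 0.017068 rad = 0.9779°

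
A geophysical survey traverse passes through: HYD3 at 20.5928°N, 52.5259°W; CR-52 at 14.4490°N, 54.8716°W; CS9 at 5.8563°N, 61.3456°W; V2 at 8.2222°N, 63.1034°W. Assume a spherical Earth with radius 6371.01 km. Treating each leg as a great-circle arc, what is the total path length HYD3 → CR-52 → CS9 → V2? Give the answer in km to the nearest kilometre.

HYD3→CR-52: c = 0.114107 rad, d = 726.98 km
CR-52→CS9: c = 0.186644 rad, d = 1189.11 km
CS9→V2: c = 0.051303 rad, d = 326.85 km
Total = 726.98 + 1189.11 + 326.85 = 2242.94 km

2243 km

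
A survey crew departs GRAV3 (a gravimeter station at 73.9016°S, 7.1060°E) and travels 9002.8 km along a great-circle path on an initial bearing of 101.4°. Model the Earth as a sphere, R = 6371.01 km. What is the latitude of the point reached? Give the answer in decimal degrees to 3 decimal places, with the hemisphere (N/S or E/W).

11.831°S

δ = d/R = 9002.8/6371.01 = 1.413088 rad
φ₂ = arcsin(sin φ₁ cos δ + cos φ₁ sin δ cos θ)
   = arcsin(-0.96079·0.15706 + 0.27729·0.98759·-0.19766) = -11.83092°
λ₂ = λ₁ + atan2(sin θ sin δ cos φ₁, cos δ − sin φ₁ sin φ₂) = 105.56640°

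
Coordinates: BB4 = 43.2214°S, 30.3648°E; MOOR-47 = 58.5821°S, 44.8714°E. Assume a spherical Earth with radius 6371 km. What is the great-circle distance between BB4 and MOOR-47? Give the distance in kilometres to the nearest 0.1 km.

1978.5 km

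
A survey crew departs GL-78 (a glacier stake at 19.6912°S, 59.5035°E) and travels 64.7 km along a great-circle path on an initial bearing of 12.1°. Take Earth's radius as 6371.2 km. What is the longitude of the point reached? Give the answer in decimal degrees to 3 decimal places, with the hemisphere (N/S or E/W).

59.633°E

δ = d/R = 64.7/6371.2 = 0.010155 rad
φ₂ = arcsin(sin φ₁ cos δ + cos φ₁ sin δ cos θ)
   = arcsin(-0.33695·0.99995 + 0.94152·0.01015·0.97778) = -19.12224°
λ₂ = λ₁ + atan2(sin θ sin δ cos φ₁, cos δ − sin φ₁ sin φ₂) = 59.63259°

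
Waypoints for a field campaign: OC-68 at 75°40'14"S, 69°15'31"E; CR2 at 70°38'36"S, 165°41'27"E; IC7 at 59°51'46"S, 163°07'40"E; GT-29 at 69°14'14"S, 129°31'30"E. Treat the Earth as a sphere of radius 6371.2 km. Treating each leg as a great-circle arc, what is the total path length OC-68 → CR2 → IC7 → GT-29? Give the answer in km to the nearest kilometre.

5882 km

OC-68: φ = -75.67056°, λ = +69.25861°
CR2: φ = -70.64333°, λ = +165.69083°
IC7: φ = -59.86278°, λ = +163.12778°
GT-29: φ = -69.23722°, λ = +129.52500°
OC-68→CR2: c = 0.439579 rad, d = 2800.64 km
CR2→IC7: c = 0.189044 rad, d = 1204.44 km
IC7→GT-29: c = 0.294654 rad, d = 1877.30 km
Total = 2800.64 + 1204.44 + 1877.30 = 5882.38 km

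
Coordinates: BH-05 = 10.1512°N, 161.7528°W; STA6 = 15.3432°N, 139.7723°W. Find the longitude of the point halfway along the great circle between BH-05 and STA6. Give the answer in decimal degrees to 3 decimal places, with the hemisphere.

Bx = cos φ₂ cos Δλ = 0.894260,  By = cos φ₂ sin Δλ = 0.360951
φₘ = atan2(sin φ₁ + sin φ₂, √((cos φ₁ + Bx)² + By²)) = 12.97734°
λₘ = λ₁ + atan2(By, cos φ₁ + Bx) = -150.87668°

150.877°W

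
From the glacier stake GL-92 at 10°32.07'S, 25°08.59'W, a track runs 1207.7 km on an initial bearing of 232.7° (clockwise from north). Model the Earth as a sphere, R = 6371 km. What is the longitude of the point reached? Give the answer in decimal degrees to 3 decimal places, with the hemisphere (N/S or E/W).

34.159°W

GL-92: φ = -10.53450°, λ = -25.14317°
δ = d/R = 1207.7/6371 = 0.189562 rad
φ₂ = arcsin(sin φ₁ cos δ + cos φ₁ sin δ cos θ)
   = arcsin(-0.18283·0.98209 + 0.98314·0.18843·-0.60599) = -16.96657°
λ₂ = λ₁ + atan2(sin θ sin δ cos φ₁, cos δ − sin φ₁ sin φ₂) = -34.15921°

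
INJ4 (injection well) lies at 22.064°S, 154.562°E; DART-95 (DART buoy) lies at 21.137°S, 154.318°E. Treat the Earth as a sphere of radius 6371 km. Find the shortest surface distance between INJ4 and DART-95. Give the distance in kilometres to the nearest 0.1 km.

Δφ = 0.9270°,  Δλ = -0.2440°
a = sin²(Δφ/2) + cos φ₁ cos φ₂ sin²(Δλ/2) = 0.000069
c = 2·arcsin(√a) = 0.016657 rad = 0.9544°
d = R·c = 6371 × 0.016657 = 106.1 km

106.1 km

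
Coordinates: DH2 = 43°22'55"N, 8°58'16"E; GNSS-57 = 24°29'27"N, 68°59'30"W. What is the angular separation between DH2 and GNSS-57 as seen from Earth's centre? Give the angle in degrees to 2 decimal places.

DH2: φ = +43.38194°, λ = +8.97111°
GNSS-57: φ = +24.49083°, λ = -68.99167°
Δφ = -18.8911°,  Δλ = -77.9628°
a = sin²(Δφ/2) + cos φ₁ cos φ₂ sin²(Δλ/2) = 0.288666
c = 2·arcsin(√a) = 1.134408 rad = 64.9968°

65.00°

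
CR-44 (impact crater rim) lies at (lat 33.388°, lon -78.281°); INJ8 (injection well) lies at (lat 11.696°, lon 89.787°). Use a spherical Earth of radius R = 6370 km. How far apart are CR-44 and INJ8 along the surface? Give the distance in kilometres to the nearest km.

Δφ = -21.6920°,  Δλ = 168.0680°
a = sin²(Δφ/2) + cos φ₁ cos φ₂ sin²(Δλ/2) = 0.844202
c = 2·arcsin(√a) = 2.330082 rad = 133.5039°
d = R·c = 6370 × 2.330082 = 14842.6 km

14843 km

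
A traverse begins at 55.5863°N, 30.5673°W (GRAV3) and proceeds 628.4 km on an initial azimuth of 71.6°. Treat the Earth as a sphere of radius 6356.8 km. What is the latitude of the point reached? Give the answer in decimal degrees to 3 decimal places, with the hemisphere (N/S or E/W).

56.988°N

δ = d/R = 628.4/6356.8 = 0.098855 rad
φ₂ = arcsin(sin φ₁ cos δ + cos φ₁ sin δ cos θ)
   = arcsin(0.82498·0.99512 + 0.56516·0.09869·0.31565) = 56.98806°
λ₂ = λ₁ + atan2(sin θ sin δ cos φ₁, cos δ − sin φ₁ sin φ₂) = -20.66956°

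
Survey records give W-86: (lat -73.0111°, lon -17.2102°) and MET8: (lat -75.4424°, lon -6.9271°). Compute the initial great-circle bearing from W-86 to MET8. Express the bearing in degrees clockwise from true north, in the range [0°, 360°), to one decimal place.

135.9°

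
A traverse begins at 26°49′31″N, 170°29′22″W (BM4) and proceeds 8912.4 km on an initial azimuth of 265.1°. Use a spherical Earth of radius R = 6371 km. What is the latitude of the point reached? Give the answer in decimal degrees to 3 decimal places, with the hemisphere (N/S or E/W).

BM4: φ = +26.82528°, λ = -170.48944°
δ = d/R = 8912.4/6371 = 1.398901 rad
φ₂ = arcsin(sin φ₁ cos δ + cos φ₁ sin δ cos θ)
   = arcsin(0.45127·0.17105 + 0.89239·0.98526·-0.08542) = 0.11965°
λ₂ = λ₁ + atan2(sin θ sin δ cos φ₁, cos δ − sin φ₁ sin φ₂) = 110.49959°

0.120°N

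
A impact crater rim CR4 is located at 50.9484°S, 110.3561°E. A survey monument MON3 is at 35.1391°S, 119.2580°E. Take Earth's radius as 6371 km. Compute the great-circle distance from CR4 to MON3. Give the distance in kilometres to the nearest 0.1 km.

1897.6 km

Δφ = 15.8093°,  Δλ = 8.9019°
a = sin²(Δφ/2) + cos φ₁ cos φ₂ sin²(Δλ/2) = 0.022016
c = 2·arcsin(√a) = 0.297856 rad = 17.0659°
d = R·c = 6371 × 0.297856 = 1897.6 km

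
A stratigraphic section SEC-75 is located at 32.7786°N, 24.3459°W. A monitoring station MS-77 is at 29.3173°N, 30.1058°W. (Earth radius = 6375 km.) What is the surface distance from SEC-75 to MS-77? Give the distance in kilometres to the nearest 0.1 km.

Δφ = -3.4613°,  Δλ = -5.7599°
a = sin²(Δφ/2) + cos φ₁ cos φ₂ sin²(Δλ/2) = 0.002763
c = 2·arcsin(√a) = 0.105171 rad = 6.0259°
d = R·c = 6375 × 0.105171 = 670.5 km

670.5 km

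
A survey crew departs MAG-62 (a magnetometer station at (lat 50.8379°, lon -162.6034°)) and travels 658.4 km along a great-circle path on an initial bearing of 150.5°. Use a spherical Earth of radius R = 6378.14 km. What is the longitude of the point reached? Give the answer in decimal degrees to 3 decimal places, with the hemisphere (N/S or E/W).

158.444°W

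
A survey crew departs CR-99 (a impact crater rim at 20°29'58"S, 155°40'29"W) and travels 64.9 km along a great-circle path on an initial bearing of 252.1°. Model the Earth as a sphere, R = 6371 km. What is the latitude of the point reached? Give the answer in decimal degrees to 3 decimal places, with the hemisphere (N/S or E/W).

CR-99: φ = -20.49944°, λ = -155.67472°
δ = d/R = 64.9/6371 = 0.010187 rad
φ₂ = arcsin(sin φ₁ cos δ + cos φ₁ sin δ cos θ)
   = arcsin(-0.35020·0.99995 + 0.93668·0.01019·-0.30736) = -20.67783°
λ₂ = λ₁ + atan2(sin θ sin δ cos φ₁, cos δ − sin φ₁ sin φ₂) = -156.26837°

20.678°S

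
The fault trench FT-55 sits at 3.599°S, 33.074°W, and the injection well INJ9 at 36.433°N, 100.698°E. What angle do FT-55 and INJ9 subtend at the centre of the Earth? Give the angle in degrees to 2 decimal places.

126.35°

Δφ = 40.0320°,  Δλ = 133.7720°
a = sin²(Δφ/2) + cos φ₁ cos φ₂ sin²(Δλ/2) = 0.796382
c = 2·arcsin(√a) = 2.205282 rad = 126.3534°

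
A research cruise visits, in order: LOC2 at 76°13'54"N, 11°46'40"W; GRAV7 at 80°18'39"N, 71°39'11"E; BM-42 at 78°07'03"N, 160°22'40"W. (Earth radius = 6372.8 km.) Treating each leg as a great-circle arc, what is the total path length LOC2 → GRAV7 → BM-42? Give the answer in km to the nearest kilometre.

LOC2: φ = +76.23167°, λ = -11.77778°
GRAV7: φ = +80.31083°, λ = +71.65306°
BM-42: φ = +78.11750°, λ = -160.37778°
LOC2→GRAV7: c = 0.276585 rad, d = 1762.62 km
GRAV7→BM-42: c = 0.338385 rad, d = 2156.46 km
Total = 1762.62 + 2156.46 = 3919.08 km

3919 km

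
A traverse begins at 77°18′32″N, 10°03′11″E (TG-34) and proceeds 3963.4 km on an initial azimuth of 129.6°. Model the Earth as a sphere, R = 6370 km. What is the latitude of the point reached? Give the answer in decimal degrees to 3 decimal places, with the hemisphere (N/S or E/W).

TG-34: φ = +77.30889°, λ = +10.05306°
δ = d/R = 3963.4/6370 = 0.622198 rad
φ₂ = arcsin(sin φ₁ cos δ + cos φ₁ sin δ cos θ)
   = arcsin(0.97557·0.81260 + 0.21969·0.58282·-0.63742) = 45.32683°
λ₂ = λ₁ + atan2(sin θ sin δ cos φ₁, cos δ − sin φ₁ sin φ₂) = 49.75086°

45.327°N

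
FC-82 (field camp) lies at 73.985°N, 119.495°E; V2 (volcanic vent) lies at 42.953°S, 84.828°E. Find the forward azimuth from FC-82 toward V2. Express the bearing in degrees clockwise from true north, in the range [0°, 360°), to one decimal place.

208.5°

Δλ = -34.6670°
y = sin Δλ · cos φ₂ = -0.416316
x = cos φ₁ sin φ₂ − sin φ₁ cos φ₂ cos Δλ = -0.766605
θ = atan2(y, x) = -151.4952° → 208.5048° (mod 360°)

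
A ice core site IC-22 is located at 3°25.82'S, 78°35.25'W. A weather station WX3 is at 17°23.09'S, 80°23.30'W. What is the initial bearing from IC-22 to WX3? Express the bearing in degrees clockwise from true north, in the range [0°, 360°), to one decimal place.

187.1°

IC-22: φ = -3.43033°, λ = -78.58750°
WX3: φ = -17.38483°, λ = -80.38833°
Δλ = -1.8008°
y = sin Δλ · cos φ₂ = -0.029990
x = cos φ₁ sin φ₂ − sin φ₁ cos φ₂ cos Δλ = -0.241179
θ = atan2(y, x) = -172.9119° → 187.0881° (mod 360°)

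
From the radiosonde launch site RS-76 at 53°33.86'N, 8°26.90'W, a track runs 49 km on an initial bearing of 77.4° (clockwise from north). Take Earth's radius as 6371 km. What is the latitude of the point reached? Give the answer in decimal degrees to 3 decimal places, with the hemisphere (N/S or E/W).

RS-76: φ = +53.56433°, λ = -8.44833°
δ = d/R = 49/6371 = 0.007691 rad
φ₂ = arcsin(sin φ₁ cos δ + cos φ₁ sin δ cos θ)
   = arcsin(0.80452·0.99997 + 0.59392·0.00769·0.21814) = 53.65827°
λ₂ = λ₁ + atan2(sin θ sin δ cos φ₁, cos δ − sin φ₁ sin φ₂) = -7.72261°

53.658°N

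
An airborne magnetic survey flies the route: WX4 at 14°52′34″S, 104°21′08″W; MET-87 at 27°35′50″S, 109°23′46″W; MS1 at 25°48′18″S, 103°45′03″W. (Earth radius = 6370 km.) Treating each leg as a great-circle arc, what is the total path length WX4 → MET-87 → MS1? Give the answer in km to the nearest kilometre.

WX4: φ = -14.87611°, λ = -104.35222°
MET-87: φ = -27.59722°, λ = -109.39611°
MS1: φ = -25.80500°, λ = -103.75083°
WX4→MET-87: c = 0.236616 rad, d = 1507.25 km
MET-87→MS1: c = 0.093402 rad, d = 594.97 km
Total = 1507.25 + 594.97 = 2102.22 km

2102 km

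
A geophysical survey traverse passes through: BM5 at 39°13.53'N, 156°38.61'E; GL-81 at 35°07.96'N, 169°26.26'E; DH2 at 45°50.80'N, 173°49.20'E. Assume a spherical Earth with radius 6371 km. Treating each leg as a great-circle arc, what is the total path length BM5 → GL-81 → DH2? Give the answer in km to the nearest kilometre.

BM5: φ = +39.22550°, λ = +156.64350°
GL-81: φ = +35.13267°, λ = +169.43767°
DH2: φ = +45.84667°, λ = +173.82000°
BM5→GL-81: c = 0.191498 rad, d = 1220.03 km
GL-81→DH2: c = 0.195751 rad, d = 1247.13 km
Total = 1220.03 + 1247.13 = 2467.16 km

2467 km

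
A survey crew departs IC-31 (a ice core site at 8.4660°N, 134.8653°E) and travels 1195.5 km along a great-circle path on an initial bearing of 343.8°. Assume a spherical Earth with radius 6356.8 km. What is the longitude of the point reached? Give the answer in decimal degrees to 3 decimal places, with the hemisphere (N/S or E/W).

131.707°E

δ = d/R = 1195.5/6356.8 = 0.188066 rad
φ₂ = arcsin(sin φ₁ cos δ + cos φ₁ sin δ cos θ)
   = arcsin(0.14722·0.98237 + 0.98910·0.18696·0.96029) = 18.79641°
λ₂ = λ₁ + atan2(sin θ sin δ cos φ₁, cos δ − sin φ₁ sin φ₂) = 131.70679°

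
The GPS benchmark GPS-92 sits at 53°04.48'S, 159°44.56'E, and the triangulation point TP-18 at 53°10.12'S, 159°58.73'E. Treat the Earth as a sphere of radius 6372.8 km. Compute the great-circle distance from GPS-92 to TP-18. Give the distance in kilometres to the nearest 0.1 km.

18.9 km

GPS-92: φ = -53.07467°, λ = +159.74267°
TP-18: φ = -53.16867°, λ = +159.97883°
Δφ = -0.0940°,  Δλ = 0.2362°
a = sin²(Δφ/2) + cos φ₁ cos φ₂ sin²(Δλ/2) = 0.000002
c = 2·arcsin(√a) = 0.002968 rad = 0.1701°
d = R·c = 6372.8 × 0.002968 = 18.9 km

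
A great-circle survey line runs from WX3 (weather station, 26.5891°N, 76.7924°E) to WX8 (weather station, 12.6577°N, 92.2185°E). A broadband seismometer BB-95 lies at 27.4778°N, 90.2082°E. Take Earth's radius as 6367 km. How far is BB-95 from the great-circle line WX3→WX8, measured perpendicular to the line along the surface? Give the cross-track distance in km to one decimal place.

δ₁₃ = central angle WX3→BB-95 = 0.209041 rad  (haversine)
θ₁₃ = bearing WX3→BB-95 = 82.706°,  θ₁₂ = bearing WX3→WX8 = 130.927°
dₓₜ = R·arcsin(sin δ₁₃ · sin(θ₁₃ − θ₁₂)) = 6367·arcsin(0.20752·sin(-48.221°)) = -989.285 km
|dₓₜ| = 989.285 km

989.3 km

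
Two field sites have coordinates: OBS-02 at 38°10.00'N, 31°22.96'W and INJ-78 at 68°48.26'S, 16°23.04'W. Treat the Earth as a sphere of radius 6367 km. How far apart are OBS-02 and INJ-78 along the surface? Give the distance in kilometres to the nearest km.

OBS-02: φ = +38.16667°, λ = -31.38267°
INJ-78: φ = -68.80433°, λ = -16.38400°
Δφ = -106.9710°,  Δλ = 14.9987°
a = sin²(Δφ/2) + cos φ₁ cos φ₂ sin²(Δλ/2) = 0.650786
c = 2·arcsin(√a) = 1.877137 rad = 107.5520°
d = R·c = 6367 × 1.877137 = 11951.7 km

11952 km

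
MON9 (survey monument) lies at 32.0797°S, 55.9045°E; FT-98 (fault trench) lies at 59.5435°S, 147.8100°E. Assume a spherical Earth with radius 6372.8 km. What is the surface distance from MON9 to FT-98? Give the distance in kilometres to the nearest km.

7082 km

Δφ = -27.4638°,  Δλ = 91.9055°
a = sin²(Δφ/2) + cos φ₁ cos φ₂ sin²(Δλ/2) = 0.278233
c = 2·arcsin(√a) = 1.111259 rad = 63.6705°
d = R·c = 6372.8 × 1.111259 = 7081.8 km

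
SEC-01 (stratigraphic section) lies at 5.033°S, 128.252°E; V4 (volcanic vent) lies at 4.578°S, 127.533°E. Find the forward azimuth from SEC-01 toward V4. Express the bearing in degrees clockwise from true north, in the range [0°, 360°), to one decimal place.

302.4°

Δλ = -0.7190°
y = sin Δλ · cos φ₂ = -0.012509
x = cos φ₁ sin φ₂ − sin φ₁ cos φ₂ cos Δλ = 0.007934
θ = atan2(y, x) = -57.6127° → 302.3873° (mod 360°)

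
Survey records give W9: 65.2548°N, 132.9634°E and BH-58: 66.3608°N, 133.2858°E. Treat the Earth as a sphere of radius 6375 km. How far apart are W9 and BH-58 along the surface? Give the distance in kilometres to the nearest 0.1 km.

123.9 km

Δφ = 1.1060°,  Δλ = 0.3224°
a = sin²(Δφ/2) + cos φ₁ cos φ₂ sin²(Δλ/2) = 0.000094
c = 2·arcsin(√a) = 0.019441 rad = 1.1139°
d = R·c = 6375 × 0.019441 = 123.9 km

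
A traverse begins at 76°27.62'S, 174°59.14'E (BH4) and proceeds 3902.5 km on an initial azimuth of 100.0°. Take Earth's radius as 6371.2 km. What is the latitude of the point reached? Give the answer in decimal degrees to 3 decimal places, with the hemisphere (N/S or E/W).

54.968°S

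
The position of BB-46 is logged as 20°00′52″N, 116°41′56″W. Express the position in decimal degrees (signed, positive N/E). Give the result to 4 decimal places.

+20.0144°, -116.6989°

lat: 20.0144° N → +20.0144°
lon: 116.6989° W → -116.6989°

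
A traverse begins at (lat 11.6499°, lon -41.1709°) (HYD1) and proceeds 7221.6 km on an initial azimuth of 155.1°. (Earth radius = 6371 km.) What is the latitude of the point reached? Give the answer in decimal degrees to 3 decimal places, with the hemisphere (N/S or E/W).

45.993°S

δ = d/R = 7221.6/6371 = 1.133511 rad
φ₂ = arcsin(sin φ₁ cos δ + cos φ₁ sin δ cos θ)
   = arcsin(0.20193·0.42348 + 0.97940·0.90590·-0.90704) = -45.99295°
λ₂ = λ₁ + atan2(sin θ sin δ cos φ₁, cos δ − sin φ₁ sin φ₂) = -7.87224°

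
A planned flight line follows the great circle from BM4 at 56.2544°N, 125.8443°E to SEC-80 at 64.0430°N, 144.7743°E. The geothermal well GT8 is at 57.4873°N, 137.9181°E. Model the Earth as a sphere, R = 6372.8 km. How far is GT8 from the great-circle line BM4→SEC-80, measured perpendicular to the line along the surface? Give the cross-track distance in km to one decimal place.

δ₁₃ = central angle BM4→GT8 = 0.116997 rad  (haversine)
θ₁₃ = bearing BM4→GT8 = 74.394°,  θ₁₂ = bearing BM4→SEC-80 = 42.455°
dₓₜ = R·arcsin(sin δ₁₃ · sin(θ₁₃ − θ₁₂)) = 6372.8·arcsin(0.11673·sin(31.939°)) = 393.780 km
|dₓₜ| = 393.780 km

393.8 km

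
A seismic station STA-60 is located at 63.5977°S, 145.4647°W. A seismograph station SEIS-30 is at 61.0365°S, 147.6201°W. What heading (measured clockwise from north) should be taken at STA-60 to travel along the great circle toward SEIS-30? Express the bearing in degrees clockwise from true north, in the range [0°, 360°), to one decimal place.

337.7°

Δλ = -2.1554°
y = sin Δλ · cos φ₂ = -0.018213
x = cos φ₁ sin φ₂ − sin φ₁ cos φ₂ cos Δλ = 0.044380
θ = atan2(y, x) = -22.3125° → 337.6875° (mod 360°)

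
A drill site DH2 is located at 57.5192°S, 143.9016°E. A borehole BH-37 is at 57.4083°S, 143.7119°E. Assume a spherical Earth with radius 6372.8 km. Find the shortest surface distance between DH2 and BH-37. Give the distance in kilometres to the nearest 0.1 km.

16.8 km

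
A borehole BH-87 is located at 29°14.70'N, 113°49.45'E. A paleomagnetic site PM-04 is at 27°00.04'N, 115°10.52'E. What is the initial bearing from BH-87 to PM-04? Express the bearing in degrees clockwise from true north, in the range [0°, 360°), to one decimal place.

151.7°

BH-87: φ = +29.24500°, λ = +113.82417°
PM-04: φ = +27.00067°, λ = +115.17533°
Δλ = 1.3512°
y = sin Δλ · cos φ₂ = 0.021010
x = cos φ₁ sin φ₂ − sin φ₁ cos φ₂ cos Δλ = -0.039040
θ = atan2(y, x) = 151.7124° → 151.7124° (mod 360°)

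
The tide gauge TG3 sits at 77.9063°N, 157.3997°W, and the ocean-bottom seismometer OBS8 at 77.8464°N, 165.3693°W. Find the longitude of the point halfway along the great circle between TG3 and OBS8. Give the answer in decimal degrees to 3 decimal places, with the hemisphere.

161.394°W

Bx = cos φ₂ cos Δλ = 0.208500,  By = cos φ₂ sin Δλ = -0.029190
φₘ = atan2(sin φ₁ + sin φ₂, √((cos φ₁ + Bx)² + By²)) = 77.90479°
λₘ = λ₁ + atan2(By, cos φ₁ + Bx) = -161.39421°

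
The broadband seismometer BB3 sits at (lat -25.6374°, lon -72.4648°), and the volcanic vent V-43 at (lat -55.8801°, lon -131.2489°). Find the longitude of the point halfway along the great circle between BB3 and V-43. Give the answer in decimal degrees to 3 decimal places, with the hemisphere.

94.383°W

Bx = cos φ₂ cos Δλ = 0.290708,  By = cos φ₂ sin Δλ = -0.479716
φₘ = atan2(sin φ₁ + sin φ₂, √((cos φ₁ + Bx)² + By²)) = -44.44614°
λₘ = λ₁ + atan2(By, cos φ₁ + Bx) = -94.38263°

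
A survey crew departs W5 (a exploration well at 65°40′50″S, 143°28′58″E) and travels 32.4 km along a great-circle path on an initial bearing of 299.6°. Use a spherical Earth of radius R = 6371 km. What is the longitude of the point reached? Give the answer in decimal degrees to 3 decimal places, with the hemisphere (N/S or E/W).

W5: φ = -65.68056°, λ = +143.48278°
δ = d/R = 32.4/6371 = 0.005086 rad
φ₂ = arcsin(sin φ₁ cos δ + cos φ₁ sin δ cos θ)
   = arcsin(-0.91126·0.99999 + 0.41182·0.00509·0.49394) = -65.53540°
λ₂ = λ₁ + atan2(sin θ sin δ cos φ₁, cos δ − sin φ₁ sin φ₂) = 142.87100°

142.871°E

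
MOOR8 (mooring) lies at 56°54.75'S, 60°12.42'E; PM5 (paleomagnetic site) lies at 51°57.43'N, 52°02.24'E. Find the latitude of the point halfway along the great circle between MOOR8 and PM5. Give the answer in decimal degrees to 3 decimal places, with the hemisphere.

2.484°S

MOOR8: φ = -56.91250°, λ = +60.20700°
PM5: φ = +51.95717°, λ = +52.03733°
Bx = cos φ₂ cos Δλ = 0.609996,  By = cos φ₂ sin Δλ = -0.087572
φₘ = atan2(sin φ₁ + sin φ₂, √((cos φ₁ + Bx)² + By²)) = -2.48395°
λₘ = λ₁ + atan2(By, cos φ₁ + Bx) = 55.87455°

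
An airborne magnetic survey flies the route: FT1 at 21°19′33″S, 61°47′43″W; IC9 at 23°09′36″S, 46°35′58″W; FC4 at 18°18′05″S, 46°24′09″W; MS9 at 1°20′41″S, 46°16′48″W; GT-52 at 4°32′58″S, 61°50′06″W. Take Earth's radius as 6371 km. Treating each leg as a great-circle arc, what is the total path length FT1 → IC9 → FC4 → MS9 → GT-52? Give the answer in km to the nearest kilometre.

FT1: φ = -21.32583°, λ = -61.79528°
IC9: φ = -23.16000°, λ = -46.59944°
FC4: φ = -18.30139°, λ = -46.40250°
MS9: φ = -1.34472°, λ = -46.28000°
GT-52: φ = -4.54944°, λ = -61.83500°
FT1→IC9: c = 0.247442 rad, d = 1576.45 km
IC9→FC4: c = 0.084860 rad, d = 540.64 km
FC4→MS9: c = 0.295957 rad, d = 1885.54 km
MS9→GT-52: c = 0.276799 rad, d = 1763.49 km
Total = 1576.45 + 540.64 + 1885.54 + 1763.49 = 5766.12 km

5766 km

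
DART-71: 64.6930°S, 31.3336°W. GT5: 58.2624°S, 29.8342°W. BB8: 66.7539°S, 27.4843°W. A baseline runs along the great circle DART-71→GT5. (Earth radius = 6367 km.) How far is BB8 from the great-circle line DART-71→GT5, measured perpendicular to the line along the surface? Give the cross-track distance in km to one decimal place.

196.1 km

δ₁₃ = central angle DART-71→BB8 = 0.045335 rad  (haversine)
θ₁₃ = bearing DART-71→BB8 = 144.222°,  θ₁₂ = bearing DART-71→GT5 = 7.016°
dₓₜ = R·arcsin(sin δ₁₃ · sin(θ₁₃ − θ₁₂)) = 6367·arcsin(0.04532·sin(137.205°)) = 196.062 km
|dₓₜ| = 196.062 km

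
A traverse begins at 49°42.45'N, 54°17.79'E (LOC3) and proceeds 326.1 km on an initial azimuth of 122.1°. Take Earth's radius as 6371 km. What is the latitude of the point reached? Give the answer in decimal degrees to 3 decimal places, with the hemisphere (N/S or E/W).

48.088°N

LOC3: φ = +49.70750°, λ = +54.29650°
δ = d/R = 326.1/6371 = 0.051185 rad
φ₂ = arcsin(sin φ₁ cos δ + cos φ₁ sin δ cos θ)
   = arcsin(0.76275·0.99869 + 0.64669·0.05116·-0.53140) = 48.08803°
λ₂ = λ₁ + atan2(sin θ sin δ cos φ₁, cos δ − sin φ₁ sin φ₂) = 58.01663°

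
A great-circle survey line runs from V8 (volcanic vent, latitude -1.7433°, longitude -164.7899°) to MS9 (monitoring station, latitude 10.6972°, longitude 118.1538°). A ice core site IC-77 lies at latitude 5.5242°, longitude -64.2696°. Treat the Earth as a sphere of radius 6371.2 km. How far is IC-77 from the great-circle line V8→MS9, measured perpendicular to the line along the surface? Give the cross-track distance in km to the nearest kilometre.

δ₁₃ = central angle V8→IC-77 = 1.756441 rad  (haversine)
θ₁₃ = bearing V8→IC-77 = 84.705°,  θ₁₂ = bearing V8→MS9 = 281.350°
dₓₜ = R·arcsin(sin δ₁₃ · sin(θ₁₃ − θ₁₂)) = 6371.2·arcsin(0.98282·sin(-196.645°)) = 1818.168 km
|dₓₜ| = 1818.168 km

1818 km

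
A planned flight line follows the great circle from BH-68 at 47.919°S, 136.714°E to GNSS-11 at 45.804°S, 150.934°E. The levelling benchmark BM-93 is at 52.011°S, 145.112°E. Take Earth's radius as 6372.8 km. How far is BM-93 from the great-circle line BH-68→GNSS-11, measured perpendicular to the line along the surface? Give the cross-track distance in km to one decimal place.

552.9 km

δ₁₃ = central angle BH-68→BM-93 = 0.118156 rad  (haversine)
θ₁₃ = bearing BH-68→BM-93 = 130.308°,  θ₁₂ = bearing BH-68→GNSS-11 = 82.991°
dₓₜ = R·arcsin(sin δ₁₃ · sin(θ₁₃ − θ₁₂)) = 6372.8·arcsin(0.11788·sin(47.316°)) = 552.932 km
|dₓₜ| = 552.932 km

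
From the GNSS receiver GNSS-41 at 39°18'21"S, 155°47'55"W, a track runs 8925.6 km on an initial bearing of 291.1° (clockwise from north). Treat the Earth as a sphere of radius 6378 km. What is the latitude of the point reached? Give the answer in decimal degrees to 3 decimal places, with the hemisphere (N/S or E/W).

GNSS-41: φ = -39.30583°, λ = -155.79861°
δ = d/R = 8925.6/6378 = 1.399436 rad
φ₂ = arcsin(sin φ₁ cos δ + cos φ₁ sin δ cos θ)
   = arcsin(-0.63346·0.17052 + 0.77378·0.98535·0.36000) = 9.58190°
λ₂ = λ₁ + atan2(sin θ sin δ cos φ₁, cos δ − sin φ₁ sin φ₂) = 135.40580°

9.582°N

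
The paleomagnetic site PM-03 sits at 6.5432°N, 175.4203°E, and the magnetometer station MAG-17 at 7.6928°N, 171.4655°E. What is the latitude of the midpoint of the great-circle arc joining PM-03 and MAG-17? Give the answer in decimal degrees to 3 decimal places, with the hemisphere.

Bx = cos φ₂ cos Δλ = 0.988640,  By = cos φ₂ sin Δλ = -0.068349
φₘ = atan2(sin φ₁ + sin φ₂, √((cos φ₁ + Bx)² + By²)) = 7.12220°
λₘ = λ₁ + atan2(By, cos φ₁ + Bx) = 173.44538°

7.122°N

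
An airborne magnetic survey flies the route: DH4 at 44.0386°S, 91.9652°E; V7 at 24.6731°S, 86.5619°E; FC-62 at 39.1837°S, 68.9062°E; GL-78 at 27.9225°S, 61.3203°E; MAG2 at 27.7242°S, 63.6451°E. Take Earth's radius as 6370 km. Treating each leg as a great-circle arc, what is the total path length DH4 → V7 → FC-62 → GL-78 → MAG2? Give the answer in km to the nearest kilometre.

DH4→V7: c = 0.346639 rad, d = 2208.09 km
V7→FC-62: c = 0.362753 rad, d = 2310.74 km
FC-62→GL-78: c = 0.225184 rad, d = 1434.42 km
GL-78→MAG2: c = 0.036050 rad, d = 229.64 km
Total = 2208.09 + 2310.74 + 1434.42 + 229.64 = 6182.89 km

6183 km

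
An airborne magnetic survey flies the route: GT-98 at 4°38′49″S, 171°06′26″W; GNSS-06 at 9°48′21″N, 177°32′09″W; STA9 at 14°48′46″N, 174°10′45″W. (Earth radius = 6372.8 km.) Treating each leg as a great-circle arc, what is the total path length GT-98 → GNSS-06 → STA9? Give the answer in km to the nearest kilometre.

2424 km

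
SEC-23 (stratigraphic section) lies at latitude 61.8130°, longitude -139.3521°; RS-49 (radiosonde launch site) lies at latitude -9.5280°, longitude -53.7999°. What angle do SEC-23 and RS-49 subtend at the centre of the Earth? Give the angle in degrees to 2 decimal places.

Δφ = -71.3410°,  Δλ = 85.5522°
a = sin²(Δφ/2) + cos φ₁ cos φ₂ sin²(Δλ/2) = 0.554887
c = 2·arcsin(√a) = 1.680792 rad = 96.3023°

96.30°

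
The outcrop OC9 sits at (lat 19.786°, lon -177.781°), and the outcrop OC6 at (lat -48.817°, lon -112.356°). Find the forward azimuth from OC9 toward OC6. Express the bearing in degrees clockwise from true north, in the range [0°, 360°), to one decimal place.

Δλ = 65.4250°
y = sin Δλ · cos φ₂ = 0.598821
x = cos φ₁ sin φ₂ − sin φ₁ cos φ₂ cos Δλ = -0.800878
θ = atan2(y, x) = 143.2143° → 143.2143° (mod 360°)

143.2°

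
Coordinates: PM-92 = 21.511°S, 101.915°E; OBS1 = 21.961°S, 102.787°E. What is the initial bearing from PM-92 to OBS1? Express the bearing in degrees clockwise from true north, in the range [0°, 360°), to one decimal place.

119.2°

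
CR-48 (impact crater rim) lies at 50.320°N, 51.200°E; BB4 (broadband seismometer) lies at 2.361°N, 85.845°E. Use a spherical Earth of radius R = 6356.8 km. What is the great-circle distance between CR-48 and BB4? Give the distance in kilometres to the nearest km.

Δφ = -47.9590°,  Δλ = 34.6450°
a = sin²(Δφ/2) + cos φ₁ cos φ₂ sin²(Δλ/2) = 0.221727
c = 2·arcsin(√a) = 0.980574 rad = 56.1827°
d = R·c = 6356.8 × 0.980574 = 6233.3 km

6233 km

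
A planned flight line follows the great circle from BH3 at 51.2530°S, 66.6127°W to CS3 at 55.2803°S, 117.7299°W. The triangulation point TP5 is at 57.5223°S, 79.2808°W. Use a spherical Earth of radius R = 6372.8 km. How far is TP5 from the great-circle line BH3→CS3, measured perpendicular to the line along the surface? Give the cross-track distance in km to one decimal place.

319.9 km

δ₁₃ = central angle BH3→TP5 = 0.168495 rad  (haversine)
θ₁₃ = bearing BH3→TP5 = 224.605°,  θ₁₂ = bearing BH3→CS3 = 242.014°
dₓₜ = R·arcsin(sin δ₁₃ · sin(θ₁₃ − θ₁₂)) = 6372.8·arcsin(0.16770·sin(-17.410°)) = -319.898 km
|dₓₜ| = 319.898 km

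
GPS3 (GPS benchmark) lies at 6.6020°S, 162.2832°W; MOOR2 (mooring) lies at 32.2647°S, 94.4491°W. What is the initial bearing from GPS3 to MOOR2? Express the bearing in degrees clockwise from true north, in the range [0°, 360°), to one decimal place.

Δλ = 67.8341°
y = sin Δλ · cos φ₂ = 0.783098
x = cos φ₁ sin φ₂ − sin φ₁ cos φ₂ cos Δλ = -0.493612
θ = atan2(y, x) = 122.2246° → 122.2246° (mod 360°)

122.2°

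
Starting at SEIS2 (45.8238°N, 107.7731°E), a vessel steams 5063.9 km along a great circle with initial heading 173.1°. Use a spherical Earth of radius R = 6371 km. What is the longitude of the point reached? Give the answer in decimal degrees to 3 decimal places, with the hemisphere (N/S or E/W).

112.692°E

δ = d/R = 5063.9/6371 = 0.794836 rad
φ₂ = arcsin(sin φ₁ cos δ + cos φ₁ sin δ cos θ)
   = arcsin(0.71720·0.70040 + 0.69687·0.71375·-0.99276) = 0.48946°
λ₂ = λ₁ + atan2(sin θ sin δ cos φ₁, cos δ − sin φ₁ sin φ₂) = 112.69229°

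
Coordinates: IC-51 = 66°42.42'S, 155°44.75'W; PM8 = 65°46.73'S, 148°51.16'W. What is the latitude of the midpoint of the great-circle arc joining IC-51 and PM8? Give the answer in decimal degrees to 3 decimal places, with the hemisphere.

IC-51: φ = -66.70700°, λ = -155.74583°
PM8: φ = -65.77883°, λ = -148.85267°
Bx = cos φ₂ cos Δλ = 0.407294,  By = cos φ₂ sin Δλ = 0.049239
φₘ = atan2(sin φ₁ + sin φ₂, √((cos φ₁ + Bx)² + By²)) = -66.28113°
λₘ = λ₁ + atan2(By, cos φ₁ + Bx) = -152.23575°

66.281°S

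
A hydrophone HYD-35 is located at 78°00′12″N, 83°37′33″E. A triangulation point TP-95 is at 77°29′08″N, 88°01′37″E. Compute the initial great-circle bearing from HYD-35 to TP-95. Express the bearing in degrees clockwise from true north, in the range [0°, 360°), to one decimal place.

116.8°

HYD-35: φ = +78.00333°, λ = +83.62583°
TP-95: φ = +77.48556°, λ = +88.02694°
Δλ = 4.4011°
y = sin Δλ · cos φ₂ = 0.016628
x = cos φ₁ sin φ₂ − sin φ₁ cos φ₂ cos Δλ = -0.008412
θ = atan2(y, x) = 116.8339° → 116.8339° (mod 360°)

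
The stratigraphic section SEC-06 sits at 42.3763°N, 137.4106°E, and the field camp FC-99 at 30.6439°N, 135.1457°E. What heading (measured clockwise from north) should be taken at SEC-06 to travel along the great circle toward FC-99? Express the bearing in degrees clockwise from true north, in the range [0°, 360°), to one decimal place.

189.5°

Δλ = -2.2649°
y = sin Δλ · cos φ₂ = -0.034001
x = cos φ₁ sin φ₂ − sin φ₁ cos φ₂ cos Δλ = -0.202888
θ = atan2(y, x) = -170.4865° → 189.5135° (mod 360°)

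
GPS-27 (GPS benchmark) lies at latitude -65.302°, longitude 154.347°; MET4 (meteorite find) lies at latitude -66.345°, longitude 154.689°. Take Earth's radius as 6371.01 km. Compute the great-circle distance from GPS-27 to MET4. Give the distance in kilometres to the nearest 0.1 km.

Δφ = -1.0430°,  Δλ = 0.3420°
a = sin²(Δφ/2) + cos φ₁ cos φ₂ sin²(Δλ/2) = 0.000084
c = 2·arcsin(√a) = 0.018367 rad = 1.0524°
d = R·c = 6371.01 × 0.018367 = 117.0 km

117.0 km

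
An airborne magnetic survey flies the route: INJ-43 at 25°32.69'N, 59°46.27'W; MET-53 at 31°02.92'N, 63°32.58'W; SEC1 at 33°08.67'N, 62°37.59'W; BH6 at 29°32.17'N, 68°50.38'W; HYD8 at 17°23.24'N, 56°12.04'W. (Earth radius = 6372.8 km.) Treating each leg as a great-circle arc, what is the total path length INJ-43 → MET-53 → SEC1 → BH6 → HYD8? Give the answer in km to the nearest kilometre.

INJ-43: φ = +25.54483°, λ = -59.77117°
MET-53: φ = +31.04867°, λ = -63.54300°
SEC1: φ = +33.14450°, λ = -62.62650°
BH6: φ = +29.53617°, λ = -68.83967°
HYD8: φ = +17.38733°, λ = -56.20067°
INJ-43→MET-53: c = 0.112171 rad, d = 714.84 km
MET-53→SEC1: c = 0.039008 rad, d = 248.59 km
SEC1→BH6: c = 0.111964 rad, d = 713.53 km
BH6→HYD8: c = 0.292643 rad, d = 1864.96 km
Total = 714.84 + 248.59 + 713.53 + 1864.96 = 3541.91 km

3542 km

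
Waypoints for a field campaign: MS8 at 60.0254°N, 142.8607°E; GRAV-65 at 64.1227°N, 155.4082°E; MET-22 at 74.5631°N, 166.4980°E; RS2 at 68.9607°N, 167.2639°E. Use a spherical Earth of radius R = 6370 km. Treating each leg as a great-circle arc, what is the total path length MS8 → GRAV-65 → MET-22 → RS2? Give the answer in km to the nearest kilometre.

MS8→GRAV-65: c = 0.124691 rad, d = 794.28 km
GRAV-65→MET-22: c = 0.193825 rad, d = 1234.67 km
MET-22→RS2: c = 0.097868 rad, d = 623.42 km
Total = 794.28 + 1234.67 + 623.42 = 2652.36 km

2652 km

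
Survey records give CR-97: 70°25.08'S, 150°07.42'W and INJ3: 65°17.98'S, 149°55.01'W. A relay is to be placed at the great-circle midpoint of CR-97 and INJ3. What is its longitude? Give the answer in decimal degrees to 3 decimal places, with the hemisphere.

CR-97: φ = -70.41800°, λ = -150.12367°
INJ3: φ = -65.29967°, λ = -149.91683°
Bx = cos φ₂ cos Δλ = 0.417870,  By = cos φ₂ sin Δλ = 0.001508
φₘ = atan2(sin φ₁ + sin φ₂, √((cos φ₁ + Bx)² + By²)) = -67.85887°
λₘ = λ₁ + atan2(By, cos φ₁ + Bx) = -150.00889°

150.009°W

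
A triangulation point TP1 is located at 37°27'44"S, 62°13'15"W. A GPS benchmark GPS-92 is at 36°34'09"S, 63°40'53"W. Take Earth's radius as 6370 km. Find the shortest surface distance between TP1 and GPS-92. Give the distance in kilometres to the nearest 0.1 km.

163.3 km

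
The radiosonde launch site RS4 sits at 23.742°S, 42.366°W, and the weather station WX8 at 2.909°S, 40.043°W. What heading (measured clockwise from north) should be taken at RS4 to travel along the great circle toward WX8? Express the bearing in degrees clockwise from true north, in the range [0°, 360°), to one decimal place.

6.5°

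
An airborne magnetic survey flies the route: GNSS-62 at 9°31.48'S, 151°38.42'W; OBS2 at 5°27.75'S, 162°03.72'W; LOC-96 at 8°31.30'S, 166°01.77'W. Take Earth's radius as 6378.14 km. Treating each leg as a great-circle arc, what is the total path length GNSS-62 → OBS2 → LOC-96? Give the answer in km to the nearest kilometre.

GNSS-62: φ = -9.52467°, λ = -151.64033°
OBS2: φ = -5.46250°, λ = -162.06200°
LOC-96: φ = -8.52167°, λ = -166.02950°
GNSS-62→OBS2: c = 0.193734 rad, d = 1235.66 km
OBS2→LOC-96: c = 0.087026 rad, d = 555.06 km
Total = 1235.66 + 555.06 = 1790.73 km

1791 km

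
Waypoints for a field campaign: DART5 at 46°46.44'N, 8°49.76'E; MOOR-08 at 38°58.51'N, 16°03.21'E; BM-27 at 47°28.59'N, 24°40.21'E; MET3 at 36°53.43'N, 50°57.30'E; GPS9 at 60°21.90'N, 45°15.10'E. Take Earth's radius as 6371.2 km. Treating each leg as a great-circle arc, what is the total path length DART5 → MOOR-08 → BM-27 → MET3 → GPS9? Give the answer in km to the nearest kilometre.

7310 km

DART5: φ = +46.77400°, λ = +8.82933°
MOOR-08: φ = +38.97517°, λ = +16.05350°
BM-27: φ = +47.47650°, λ = +24.67017°
MET3: φ = +36.89050°, λ = +50.95500°
GPS9: φ = +60.36500°, λ = +45.25167°
DART5→MOOR-08: c = 0.164356 rad, d = 1047.14 km
MOOR-08→BM-27: c = 0.184208 rad, d = 1173.63 km
BM-27→MET3: c = 0.384230 rad, d = 2448.00 km
MET3→GPS9: c = 0.414594 rad, d = 2641.46 km
Total = 1047.14 + 1173.63 + 2448.00 + 2641.46 = 7310.24 km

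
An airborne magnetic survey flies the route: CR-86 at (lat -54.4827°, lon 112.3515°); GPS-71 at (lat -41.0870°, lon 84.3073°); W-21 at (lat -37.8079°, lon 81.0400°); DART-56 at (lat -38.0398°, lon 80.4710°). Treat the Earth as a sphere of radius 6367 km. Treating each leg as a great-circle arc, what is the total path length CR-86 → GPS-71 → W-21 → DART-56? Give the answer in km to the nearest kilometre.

CR-86→GPS-71: c = 0.399177 rad, d = 2541.56 km
GPS-71→W-21: c = 0.072199 rad, d = 459.69 km
W-21→DART-56: c = 0.008818 rad, d = 56.14 km
Total = 2541.56 + 459.69 + 56.14 = 3057.39 km

3057 km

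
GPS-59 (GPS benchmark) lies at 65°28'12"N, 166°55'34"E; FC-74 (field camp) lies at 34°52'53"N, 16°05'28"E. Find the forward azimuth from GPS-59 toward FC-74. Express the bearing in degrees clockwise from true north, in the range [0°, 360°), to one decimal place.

GPS-59: φ = +65.47000°, λ = +166.92611°
FC-74: φ = +34.88139°, λ = +16.09111°
Δλ = -150.8350°
y = sin Δλ · cos φ₂ = -0.399772
x = cos φ₁ sin φ₂ − sin φ₁ cos φ₂ cos Δλ = 0.889109
θ = atan2(y, x) = -24.2102° → 335.7898° (mod 360°)

335.8°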